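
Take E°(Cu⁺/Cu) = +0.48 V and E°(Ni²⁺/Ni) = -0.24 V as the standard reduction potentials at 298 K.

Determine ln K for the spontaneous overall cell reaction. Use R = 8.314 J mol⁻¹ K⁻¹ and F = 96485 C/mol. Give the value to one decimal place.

Cathode: Cu⁺/Cu; anode: Ni²⁺/Ni. E°cell = (+0.48) − (-0.24) = +0.72 V, with n = 2.
ΔG° = −nFE° = −RT ln K, so ln K = nFE°/(RT) = (2)(96485)(+0.72) / ((8.314)(298)) = 56.078.

56.1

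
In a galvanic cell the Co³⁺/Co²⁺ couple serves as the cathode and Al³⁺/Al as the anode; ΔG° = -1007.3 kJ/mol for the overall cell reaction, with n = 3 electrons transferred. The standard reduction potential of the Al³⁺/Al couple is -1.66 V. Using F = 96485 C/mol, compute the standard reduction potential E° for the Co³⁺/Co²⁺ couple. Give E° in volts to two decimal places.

E°cell = −ΔG°/(nF) = −(-1007.3×10³)/((3)(96485)) = +3.480 V.
Since Co³⁺/Co²⁺ is the cathode and Al³⁺/Al the anode, E°cell = E°(Co³⁺/Co²⁺) − E°(Al³⁺/Al).
So E°(Co³⁺/Co²⁺) = E°cell + E°(Al³⁺/Al) = +3.480 + (-1.66) = +1.82 V.

+1.82 V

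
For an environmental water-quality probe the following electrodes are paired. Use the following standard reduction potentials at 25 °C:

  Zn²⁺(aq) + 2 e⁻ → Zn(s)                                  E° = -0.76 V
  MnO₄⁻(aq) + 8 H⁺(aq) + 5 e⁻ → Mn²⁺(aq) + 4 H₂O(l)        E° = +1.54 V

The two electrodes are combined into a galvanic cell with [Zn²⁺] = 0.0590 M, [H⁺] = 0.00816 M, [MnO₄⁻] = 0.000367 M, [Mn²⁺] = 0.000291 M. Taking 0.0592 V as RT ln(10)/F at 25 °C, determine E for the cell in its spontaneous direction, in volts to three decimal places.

MnO₄⁻/Mn²⁺ is the cathode (higher E°), Zn²⁺/Zn the anode: E°cell = +1.54 − (-0.76) = +2.30 V, n = 10.
Overall: 2 MnO₄⁻(aq) + 16 H⁺(aq) + 5 Zn(s) → 2 Mn²⁺(aq) + 8 H₂O(l) + 5 Zn²⁺(aq)
Q = [Mn²⁺]^2·[Zn²⁺]^5 / ([MnO₄⁻]^2·[H⁺]^16); log Q = 27.066.
E = E° − (0.0592/n) log Q = +2.30 − (0.0592/10)(27.066) = +2.140 V.

+2.140 V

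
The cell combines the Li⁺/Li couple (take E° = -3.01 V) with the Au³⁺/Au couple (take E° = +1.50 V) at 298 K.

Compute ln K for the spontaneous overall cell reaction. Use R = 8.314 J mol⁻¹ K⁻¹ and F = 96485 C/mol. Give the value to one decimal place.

526.9

Cathode: Au³⁺/Au; anode: Li⁺/Li. E°cell = (+1.50) − (-3.01) = +4.51 V, with n = 3.
ΔG° = −nFE° = −RT ln K, so ln K = nFE°/(RT) = (3)(96485)(+4.51) / ((8.314)(298)) = 526.904.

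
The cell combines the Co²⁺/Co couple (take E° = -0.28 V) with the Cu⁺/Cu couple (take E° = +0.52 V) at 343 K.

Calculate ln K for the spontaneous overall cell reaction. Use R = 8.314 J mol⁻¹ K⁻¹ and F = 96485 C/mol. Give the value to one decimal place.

Cathode: Cu⁺/Cu; anode: Co²⁺/Co. E°cell = (+0.52) − (-0.28) = +0.80 V, with n = 2.
ΔG° = −nFE° = −RT ln K, so ln K = nFE°/(RT) = (2)(96485)(+0.80) / ((8.314)(343)) = 54.135.

54.1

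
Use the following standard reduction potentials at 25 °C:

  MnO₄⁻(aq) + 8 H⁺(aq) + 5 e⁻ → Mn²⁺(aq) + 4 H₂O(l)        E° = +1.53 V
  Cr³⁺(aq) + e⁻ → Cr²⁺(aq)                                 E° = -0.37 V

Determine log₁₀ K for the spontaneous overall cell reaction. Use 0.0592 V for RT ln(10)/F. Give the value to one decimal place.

Cathode: MnO₄⁻/Mn²⁺; anode: Cr³⁺/Cr²⁺. E°cell = +1.90 V, n = 5.
log K = nE°cell / 0.0592 = (5)(+1.90) / 0.0592 = 160.5.

160.5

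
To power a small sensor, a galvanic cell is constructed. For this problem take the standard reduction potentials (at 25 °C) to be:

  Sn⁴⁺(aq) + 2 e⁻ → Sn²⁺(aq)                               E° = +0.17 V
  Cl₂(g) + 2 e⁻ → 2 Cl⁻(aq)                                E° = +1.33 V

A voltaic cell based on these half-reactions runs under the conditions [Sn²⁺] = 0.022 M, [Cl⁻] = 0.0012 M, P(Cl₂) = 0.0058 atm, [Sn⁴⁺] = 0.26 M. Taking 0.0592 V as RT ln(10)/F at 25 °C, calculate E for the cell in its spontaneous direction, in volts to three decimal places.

Cl₂/Cl⁻ is the cathode (higher E°), Sn⁴⁺/Sn²⁺ the anode: E°cell = +1.33 − (+0.17) = +1.16 V, n = 2.
Overall: Cl₂(g) + Sn²⁺(aq) → 2 Cl⁻(aq) + Sn⁴⁺(aq)
Q = [Cl⁻]^2·[Sn⁴⁺] / (P(Cl₂)·[Sn²⁺]); log Q = -2.533.
E = E° − (0.0592/n) log Q = +1.16 − (0.0592/2)(-2.533) = +1.235 V.

+1.235 V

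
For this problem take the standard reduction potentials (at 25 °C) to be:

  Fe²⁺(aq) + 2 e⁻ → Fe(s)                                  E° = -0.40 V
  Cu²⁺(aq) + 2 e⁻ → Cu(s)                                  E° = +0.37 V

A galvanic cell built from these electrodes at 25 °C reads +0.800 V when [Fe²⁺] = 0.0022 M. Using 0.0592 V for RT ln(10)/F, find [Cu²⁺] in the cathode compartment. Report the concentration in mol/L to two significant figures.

0.023 M

Cu²⁺/Cu is the cathode, Fe²⁺/Fe the anode: E°cell = +0.77 V, n = 2.
Overall reaction: Cu²⁺(aq) + Fe(s) → Cu(s) + Fe²⁺(aq); Q = [Fe²⁺]^1/[Cu²⁺]^1.
From E = E° − (0.0592/n) log Q: log Q = (E° − E)·n/0.0592 = (+0.77 − (+0.800))·2/0.0592 = -1.0135.
So 1·log[Cu²⁺] = 1·log(0.0022) − log Q = -2.6576 − (-1.0135) = -1.6441; [Cu²⁺] = 10^(-1.6441) ≈ 0.023 M.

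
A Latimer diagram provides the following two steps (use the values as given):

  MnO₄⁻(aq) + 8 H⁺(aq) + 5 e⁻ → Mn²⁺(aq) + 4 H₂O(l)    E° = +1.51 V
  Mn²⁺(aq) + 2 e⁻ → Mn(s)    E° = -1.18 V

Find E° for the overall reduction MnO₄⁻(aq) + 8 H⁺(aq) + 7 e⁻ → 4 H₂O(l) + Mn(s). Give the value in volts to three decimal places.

+0.741 V

Standard free energies of sequential steps add: ΔG°₃ = ΔG°₁ + ΔG°₂, so n₃E°₃ = n₁E°₁ + n₂E°₂.
E°₃ = (5×+1.51 + 2×-1.18) / 7 = (+5.190) / 7 = +0.741 V.
Simply averaging or adding the two E° values would be wrong; the electron-weighted sum is required.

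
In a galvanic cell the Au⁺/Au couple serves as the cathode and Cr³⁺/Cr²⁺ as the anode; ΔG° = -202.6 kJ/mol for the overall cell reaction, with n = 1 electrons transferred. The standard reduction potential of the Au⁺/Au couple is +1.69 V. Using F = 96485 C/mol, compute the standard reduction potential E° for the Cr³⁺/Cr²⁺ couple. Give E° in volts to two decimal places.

E°cell = −ΔG°/(nF) = −(-202.6×10³)/((1)(96485)) = +2.100 V.
Since Au⁺/Au is the cathode and Cr³⁺/Cr²⁺ the anode, E°cell = E°(Au⁺/Au) − E°(Cr³⁺/Cr²⁺).
So E°(Cr³⁺/Cr²⁺) = E°(Au⁺/Au) − E°cell = (+1.69) − (+2.100) = -0.41 V.

-0.41 V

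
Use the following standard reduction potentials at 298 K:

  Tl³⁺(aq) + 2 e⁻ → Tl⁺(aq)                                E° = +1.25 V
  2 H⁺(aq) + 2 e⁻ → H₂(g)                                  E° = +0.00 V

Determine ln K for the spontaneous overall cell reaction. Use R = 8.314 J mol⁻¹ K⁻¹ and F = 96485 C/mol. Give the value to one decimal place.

97.4

Cathode: Tl³⁺/Tl⁺; anode: H⁺/H₂. E°cell = (+1.25) − (+0.00) = +1.25 V, with n = 2.
ΔG° = −nFE° = −RT ln K, so ln K = nFE°/(RT) = (2)(96485)(+1.25) / ((8.314)(298)) = 97.358.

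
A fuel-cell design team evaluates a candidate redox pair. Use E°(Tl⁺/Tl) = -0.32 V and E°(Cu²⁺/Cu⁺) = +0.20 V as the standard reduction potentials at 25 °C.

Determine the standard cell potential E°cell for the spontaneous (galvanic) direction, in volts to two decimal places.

The Cu²⁺/Cu⁺ couple has the higher reduction potential, so it is the cathode; Tl⁺/Tl is oxidised at the anode.
E°cell = E°(cathode) − E°(anode) = (+0.20) − (-0.32) = +0.52 V.
Since E°cell > 0, the reaction is spontaneous under standard conditions.

+0.52 V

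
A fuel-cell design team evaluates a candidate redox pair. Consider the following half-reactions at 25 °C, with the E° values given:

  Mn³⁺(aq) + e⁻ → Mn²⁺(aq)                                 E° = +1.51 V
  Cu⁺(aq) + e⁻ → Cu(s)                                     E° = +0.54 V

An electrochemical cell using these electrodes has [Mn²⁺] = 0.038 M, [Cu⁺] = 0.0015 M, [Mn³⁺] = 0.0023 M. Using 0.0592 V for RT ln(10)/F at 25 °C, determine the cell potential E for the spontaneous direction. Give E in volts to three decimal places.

+1.065 V

Mn³⁺/Mn²⁺ is the cathode (higher E°), Cu⁺/Cu the anode: E°cell = +1.51 − (+0.54) = +0.97 V, n = 1.
Overall: Mn³⁺(aq) + Cu(s) → Mn²⁺(aq) + Cu⁺(aq)
Q = [Mn²⁺]·[Cu⁺] / ([Mn³⁺]); log Q = -1.606.
E = E° − (0.0592/n) log Q = +0.97 − (0.0592/1)(-1.606) = +1.065 V.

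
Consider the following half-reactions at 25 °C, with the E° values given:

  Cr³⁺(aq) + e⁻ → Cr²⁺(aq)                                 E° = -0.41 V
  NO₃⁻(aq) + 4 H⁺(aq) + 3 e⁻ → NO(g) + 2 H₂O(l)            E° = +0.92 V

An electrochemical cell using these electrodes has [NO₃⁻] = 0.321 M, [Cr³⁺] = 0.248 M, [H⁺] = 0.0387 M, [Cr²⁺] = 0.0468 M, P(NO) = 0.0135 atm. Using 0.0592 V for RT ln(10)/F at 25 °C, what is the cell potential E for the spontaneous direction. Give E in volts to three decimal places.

NO₃⁻/NO is the cathode (higher E°), Cr³⁺/Cr²⁺ the anode: E°cell = +0.92 − (-0.41) = +1.33 V, n = 3.
Overall: NO₃⁻(aq) + 4 H⁺(aq) + 3 Cr²⁺(aq) → NO(g) + 2 H₂O(l) + 3 Cr³⁺(aq)
Q = P(NO)·[Cr³⁺]^3 / ([NO₃⁻]·[H⁺]^4·[Cr²⁺]^3); log Q = 6.446.
E = E° − (0.0592/n) log Q = +1.33 − (0.0592/3)(6.446) = +1.203 V.

+1.203 V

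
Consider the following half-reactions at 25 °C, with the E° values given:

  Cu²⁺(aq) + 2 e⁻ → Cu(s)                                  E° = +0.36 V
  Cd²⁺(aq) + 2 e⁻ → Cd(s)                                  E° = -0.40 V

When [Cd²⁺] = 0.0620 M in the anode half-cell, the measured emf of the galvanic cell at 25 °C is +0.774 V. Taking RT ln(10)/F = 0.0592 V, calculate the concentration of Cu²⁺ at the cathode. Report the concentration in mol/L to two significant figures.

Cu²⁺/Cu is the cathode, Cd²⁺/Cd the anode: E°cell = +0.76 V, n = 2.
Overall reaction: Cu²⁺(aq) + Cd(s) → Cu(s) + Cd²⁺(aq); Q = [Cd²⁺]^1/[Cu²⁺]^1.
From E = E° − (0.0592/n) log Q: log Q = (E° − E)·n/0.0592 = (+0.76 − (+0.774))·2/0.0592 = -0.4730.
So 1·log[Cu²⁺] = 1·log(0.062) − log Q = -1.2076 − (-0.4730) = -0.7346; [Cu²⁺] = 10^(-0.7346) ≈ 0.18 M.

0.18 M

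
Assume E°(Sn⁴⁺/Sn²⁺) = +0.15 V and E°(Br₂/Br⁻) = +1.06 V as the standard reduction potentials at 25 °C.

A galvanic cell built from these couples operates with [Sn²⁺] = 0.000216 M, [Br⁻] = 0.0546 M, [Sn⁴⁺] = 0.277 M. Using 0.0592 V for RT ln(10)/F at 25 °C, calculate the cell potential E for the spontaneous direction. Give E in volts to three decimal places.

Br₂/Br⁻ is the cathode (higher E°), Sn⁴⁺/Sn²⁺ the anode: E°cell = +1.06 − (+0.15) = +0.91 V, n = 2.
Overall: Br₂(l) + Sn²⁺(aq) → 2 Br⁻(aq) + Sn⁴⁺(aq)
Q = [Br⁻]^2·[Sn⁴⁺] / ([Sn²⁺]); log Q = 0.582.
E = E° − (0.0592/n) log Q = +0.91 − (0.0592/2)(0.582) = +0.893 V.

+0.893 V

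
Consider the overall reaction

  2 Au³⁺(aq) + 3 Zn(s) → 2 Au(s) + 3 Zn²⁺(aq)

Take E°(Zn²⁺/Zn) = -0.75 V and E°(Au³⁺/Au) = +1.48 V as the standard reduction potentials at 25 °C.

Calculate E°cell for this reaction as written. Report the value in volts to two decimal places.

+2.23 V

The Au³⁺/Au couple has the higher reduction potential, so it is the cathode; Zn²⁺/Zn is oxidised at the anode.
E°cell = E°(cathode) − E°(anode) = (+1.48) − (-0.75) = +2.23 V.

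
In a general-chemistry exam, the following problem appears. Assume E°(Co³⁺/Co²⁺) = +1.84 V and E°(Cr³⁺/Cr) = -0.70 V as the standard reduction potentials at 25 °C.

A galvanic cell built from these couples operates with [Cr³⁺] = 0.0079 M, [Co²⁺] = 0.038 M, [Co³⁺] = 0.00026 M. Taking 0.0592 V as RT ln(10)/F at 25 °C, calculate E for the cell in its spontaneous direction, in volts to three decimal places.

+2.453 V

Co³⁺/Co²⁺ is the cathode (higher E°), Cr³⁺/Cr the anode: E°cell = +1.84 − (-0.70) = +2.54 V, n = 3.
Overall: 3 Co³⁺(aq) + Cr(s) → 3 Co²⁺(aq) + Cr³⁺(aq)
Q = [Co²⁺]^3·[Cr³⁺] / ([Co³⁺]^3); log Q = 4.392.
E = E° − (0.0592/n) log Q = +2.54 − (0.0592/3)(4.392) = +2.453 V.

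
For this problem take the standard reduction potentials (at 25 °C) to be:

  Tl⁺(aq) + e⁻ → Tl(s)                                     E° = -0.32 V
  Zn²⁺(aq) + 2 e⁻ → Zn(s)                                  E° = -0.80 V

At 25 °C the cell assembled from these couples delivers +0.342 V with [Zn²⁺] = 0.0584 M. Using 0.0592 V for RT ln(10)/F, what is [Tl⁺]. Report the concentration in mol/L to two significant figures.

Tl⁺/Tl is the cathode, Zn²⁺/Zn the anode: E°cell = +0.48 V, n = 2.
Overall reaction: 2 Tl⁺(aq) + Zn(s) → 2 Tl(s) + Zn²⁺(aq); Q = [Zn²⁺]^1/[Tl⁺]^2.
From E = E° − (0.0592/n) log Q: log Q = (E° − E)·n/0.0592 = (+0.48 − (+0.342))·2/0.0592 = 4.6622.
So 2·log[Tl⁺] = 1·log(0.0584) − log Q = -1.2336 − (4.6622) = -5.8958; log[Tl⁺] = -5.8958 / 2 = -2.9479; [Tl⁺] = 10^(-2.9479) ≈ 0.0011 M.

0.0011 M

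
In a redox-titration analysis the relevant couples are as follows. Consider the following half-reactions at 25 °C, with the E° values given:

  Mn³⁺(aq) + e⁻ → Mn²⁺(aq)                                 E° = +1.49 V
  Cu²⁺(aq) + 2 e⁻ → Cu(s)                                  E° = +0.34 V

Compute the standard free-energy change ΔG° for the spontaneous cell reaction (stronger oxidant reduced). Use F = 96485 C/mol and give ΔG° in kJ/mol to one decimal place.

-221.9 kJ/mol

Mn³⁺/Mn²⁺ (E° = +1.49 V) is the cathode; Cu²⁺/Cu (E° = +0.34 V) is the anode, so E°cell = +1.15 V.
Balancing electrons gives n = 2 (lcm of 1 and 2).
ΔG° = −nFE° = −(2)(96485)(+1.15) = -221,915 J = -221.9 kJ/mol.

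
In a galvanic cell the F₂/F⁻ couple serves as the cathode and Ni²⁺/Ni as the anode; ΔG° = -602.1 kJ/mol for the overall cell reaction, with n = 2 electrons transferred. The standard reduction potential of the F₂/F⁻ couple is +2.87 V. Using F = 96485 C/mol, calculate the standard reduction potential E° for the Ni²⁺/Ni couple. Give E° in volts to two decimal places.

-0.25 V

E°cell = −ΔG°/(nF) = −(-602.1×10³)/((2)(96485)) = +3.120 V.
Since F₂/F⁻ is the cathode and Ni²⁺/Ni the anode, E°cell = E°(F₂/F⁻) − E°(Ni²⁺/Ni).
So E°(Ni²⁺/Ni) = E°(F₂/F⁻) − E°cell = (+2.87) − (+3.120) = -0.25 V.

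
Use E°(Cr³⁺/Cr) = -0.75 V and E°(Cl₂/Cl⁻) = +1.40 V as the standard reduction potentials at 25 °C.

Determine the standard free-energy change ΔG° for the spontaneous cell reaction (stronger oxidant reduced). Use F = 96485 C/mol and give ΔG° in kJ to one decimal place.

-1244.7 kJ

Cl₂/Cl⁻ (E° = +1.40 V) is the cathode; Cr³⁺/Cr (E° = -0.75 V) is the anode, so E°cell = +2.15 V.
Balancing electrons gives n = 6 (lcm of 2 and 3).
ΔG° = −nFE° = −(6)(96485)(+2.15) = -1,244,656 J = -1244.7 kJ.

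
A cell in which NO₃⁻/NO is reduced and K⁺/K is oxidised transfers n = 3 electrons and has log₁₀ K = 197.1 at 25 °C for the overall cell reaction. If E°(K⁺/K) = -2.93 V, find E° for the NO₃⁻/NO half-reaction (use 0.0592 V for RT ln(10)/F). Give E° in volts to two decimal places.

+0.96 V

E°cell = (0.0592/n)·log K = (0.0592/3)(197.1) = +3.889 V.
Since NO₃⁻/NO is the cathode and K⁺/K the anode, E°cell = E°(NO₃⁻/NO) − E°(K⁺/K).
So E°(NO₃⁻/NO) = E°cell + E°(K⁺/K) = +3.889 + (-2.93) = +0.96 V.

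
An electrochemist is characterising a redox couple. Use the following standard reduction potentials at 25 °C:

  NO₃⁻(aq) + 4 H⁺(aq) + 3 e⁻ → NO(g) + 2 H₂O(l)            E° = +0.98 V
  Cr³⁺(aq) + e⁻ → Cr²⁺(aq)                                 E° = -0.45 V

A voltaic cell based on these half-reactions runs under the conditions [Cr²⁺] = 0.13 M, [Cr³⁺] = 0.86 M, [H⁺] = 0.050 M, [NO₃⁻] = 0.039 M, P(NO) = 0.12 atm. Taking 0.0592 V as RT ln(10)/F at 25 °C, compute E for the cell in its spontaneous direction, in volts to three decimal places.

NO₃⁻/NO is the cathode (higher E°), Cr³⁺/Cr²⁺ the anode: E°cell = +0.98 − (-0.45) = +1.43 V, n = 3.
Overall: NO₃⁻(aq) + 4 H⁺(aq) + 3 Cr²⁺(aq) → NO(g) + 2 H₂O(l) + 3 Cr³⁺(aq)
Q = P(NO)·[Cr³⁺]^3 / ([NO₃⁻]·[H⁺]^4·[Cr²⁺]^3); log Q = 8.154.
E = E° − (0.0592/n) log Q = +1.43 − (0.0592/3)(8.154) = +1.269 V.

+1.269 V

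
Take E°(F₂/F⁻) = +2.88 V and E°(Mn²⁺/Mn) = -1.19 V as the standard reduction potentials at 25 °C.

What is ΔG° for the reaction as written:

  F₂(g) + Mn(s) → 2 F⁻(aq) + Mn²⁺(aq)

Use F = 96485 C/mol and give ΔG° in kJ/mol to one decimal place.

As written, F₂/F⁻ is reduced (cathode) and Mn²⁺/Mn is oxidised (anode), so E°cell = (+2.88) − (-1.19) = +4.07 V.
Balancing electrons gives n = 2.
ΔG° = −nFE° = −(2)(96485)(+4.07) = -785,388 J = -785.4 kJ/mol.

-785.4 kJ/mol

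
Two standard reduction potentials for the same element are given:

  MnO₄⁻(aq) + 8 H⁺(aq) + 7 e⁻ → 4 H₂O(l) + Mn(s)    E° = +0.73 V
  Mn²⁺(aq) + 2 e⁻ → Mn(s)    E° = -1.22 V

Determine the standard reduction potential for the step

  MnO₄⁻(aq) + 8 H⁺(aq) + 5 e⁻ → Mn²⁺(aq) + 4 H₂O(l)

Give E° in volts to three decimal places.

+1.510 V

Sequential free energies add, so n₃E°₃ = n₁E°₁ + n₂E°₂.
With n₃ = 7, and the known step contributing 2×(-1.22) V, the unknown satisfies 5·E° = 7×(+0.73) − 2×(-1.22) = +7.550.
E° = +7.550 / 5 = +1.510 V.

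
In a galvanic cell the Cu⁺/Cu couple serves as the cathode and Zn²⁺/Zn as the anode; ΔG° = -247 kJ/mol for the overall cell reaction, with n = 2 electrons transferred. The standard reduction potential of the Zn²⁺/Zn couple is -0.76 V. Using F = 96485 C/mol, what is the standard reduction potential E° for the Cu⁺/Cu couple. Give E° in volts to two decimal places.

+0.52 V

E°cell = −ΔG°/(nF) = −(-247×10³)/((2)(96485)) = +1.280 V.
Since Cu⁺/Cu is the cathode and Zn²⁺/Zn the anode, E°cell = E°(Cu⁺/Cu) − E°(Zn²⁺/Zn).
So E°(Cu⁺/Cu) = E°cell + E°(Zn²⁺/Zn) = +1.280 + (-0.76) = +0.52 V.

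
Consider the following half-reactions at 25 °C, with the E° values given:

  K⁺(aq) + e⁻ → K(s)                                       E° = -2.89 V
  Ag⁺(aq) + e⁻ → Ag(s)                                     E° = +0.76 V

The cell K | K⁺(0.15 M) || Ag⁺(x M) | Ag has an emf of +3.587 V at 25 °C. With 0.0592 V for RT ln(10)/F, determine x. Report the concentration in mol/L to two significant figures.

Ag⁺/Ag is the cathode, K⁺/K the anode: E°cell = +3.65 V, n = 1.
Overall reaction: Ag⁺(aq) + K(s) → Ag(s) + K⁺(aq); Q = [K⁺]^1/[Ag⁺]^1.
From E = E° − (0.0592/n) log Q: log Q = (E° − E)·n/0.0592 = (+3.65 − (+3.587))·1/0.0592 = 1.0642.
So 1·log[Ag⁺] = 1·log(0.15) − log Q = -0.8239 − (1.0642) = -1.8881; [Ag⁺] = 10^(-1.8881) ≈ 0.013 M.

0.013 M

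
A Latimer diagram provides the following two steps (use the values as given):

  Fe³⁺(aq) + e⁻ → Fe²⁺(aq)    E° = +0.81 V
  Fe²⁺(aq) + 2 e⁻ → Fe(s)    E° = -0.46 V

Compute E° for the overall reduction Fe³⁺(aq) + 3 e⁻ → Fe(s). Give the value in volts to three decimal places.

Adding the free-energy changes (−nFE°) of the two steps gives −n₃FE°₃ = −n₁FE°₁ − n₂FE°₂.
E°₃ = (1×+0.81 + 2×-0.46) / 3 = (-0.110) / 3 = -0.037 V.

-0.037 V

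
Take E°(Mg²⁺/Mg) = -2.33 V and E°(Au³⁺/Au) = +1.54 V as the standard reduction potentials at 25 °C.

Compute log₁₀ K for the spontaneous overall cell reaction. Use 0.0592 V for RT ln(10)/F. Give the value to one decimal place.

392.2

Cathode: Au³⁺/Au; anode: Mg²⁺/Mg. E°cell = +3.87 V, n = 6.
log K = nE°cell / 0.0592 = (6)(+3.87) / 0.0592 = 392.2.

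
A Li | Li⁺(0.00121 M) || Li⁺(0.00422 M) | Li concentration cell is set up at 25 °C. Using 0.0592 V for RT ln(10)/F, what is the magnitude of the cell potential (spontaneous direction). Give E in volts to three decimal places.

For a concentration cell E°cell = 0. The 0.00422 M side is the cathode (reduction is favoured where [Li⁺] is higher).
With n = 1, E = −(0.0592/1) log([Li⁺]ₐₙ/[Li⁺]꜀ₐₜ) = −(0.0592/1) log(0.00121/0.00422) = −(0.0592/1)(-0.543) = +0.032 V.

+0.032 V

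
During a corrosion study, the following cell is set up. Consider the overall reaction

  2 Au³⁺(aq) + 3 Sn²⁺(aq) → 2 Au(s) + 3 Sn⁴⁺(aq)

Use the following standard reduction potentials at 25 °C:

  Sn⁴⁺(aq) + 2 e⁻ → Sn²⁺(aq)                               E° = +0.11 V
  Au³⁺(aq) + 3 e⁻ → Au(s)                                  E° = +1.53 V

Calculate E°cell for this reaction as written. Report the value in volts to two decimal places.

The Au³⁺/Au couple has the higher reduction potential, so it is the cathode; Sn⁴⁺/Sn²⁺ is oxidised at the anode.
E°cell = E°(cathode) − E°(anode) = (+1.53) − (+0.11) = +1.42 V.

+1.42 V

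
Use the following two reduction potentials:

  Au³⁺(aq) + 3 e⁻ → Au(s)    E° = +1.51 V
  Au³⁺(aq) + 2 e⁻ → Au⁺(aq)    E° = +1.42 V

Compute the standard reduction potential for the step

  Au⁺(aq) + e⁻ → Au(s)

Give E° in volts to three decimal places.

Sequential free energies add, so n₃E°₃ = n₁E°₁ + n₂E°₂.
With n₃ = 3, and the known step contributing 2×(+1.42) V, the unknown satisfies 1·E° = 3×(+1.51) − 2×(+1.42) = +1.690.
E° = +1.690 / 1 = +1.690 V.

+1.690 V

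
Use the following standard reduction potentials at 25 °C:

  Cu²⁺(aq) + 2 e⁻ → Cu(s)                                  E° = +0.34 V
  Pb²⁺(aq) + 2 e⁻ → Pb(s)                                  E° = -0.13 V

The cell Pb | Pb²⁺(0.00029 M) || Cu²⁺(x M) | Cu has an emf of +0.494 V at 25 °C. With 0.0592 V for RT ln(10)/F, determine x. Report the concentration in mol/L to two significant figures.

0.0019 M

Cu²⁺/Cu is the cathode, Pb²⁺/Pb the anode: E°cell = +0.47 V, n = 2.
Overall reaction: Cu²⁺(aq) + Pb(s) → Cu(s) + Pb²⁺(aq); Q = [Pb²⁺]^1/[Cu²⁺]^1.
From E = E° − (0.0592/n) log Q: log Q = (E° − E)·n/0.0592 = (+0.47 − (+0.494))·2/0.0592 = -0.8108.
So 1·log[Cu²⁺] = 1·log(0.00029) − log Q = -3.5376 − (-0.8108) = -2.7268; [Cu²⁺] = 10^(-2.7268) ≈ 0.0019 M.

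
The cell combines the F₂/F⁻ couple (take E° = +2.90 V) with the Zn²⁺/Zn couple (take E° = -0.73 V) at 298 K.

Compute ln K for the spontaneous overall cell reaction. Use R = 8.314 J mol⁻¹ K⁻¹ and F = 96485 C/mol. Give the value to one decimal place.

282.7

Cathode: F₂/F⁻; anode: Zn²⁺/Zn. E°cell = (+2.90) − (-0.73) = +3.63 V, with n = 2.
ΔG° = −nFE° = −RT ln K, so ln K = nFE°/(RT) = (2)(96485)(+3.63) / ((8.314)(298)) = 282.729.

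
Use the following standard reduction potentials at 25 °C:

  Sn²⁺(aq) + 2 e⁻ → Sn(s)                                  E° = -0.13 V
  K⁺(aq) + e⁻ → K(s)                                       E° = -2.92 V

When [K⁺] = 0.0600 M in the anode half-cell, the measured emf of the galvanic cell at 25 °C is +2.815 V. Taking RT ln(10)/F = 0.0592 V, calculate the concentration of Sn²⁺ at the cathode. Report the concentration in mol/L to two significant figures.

0.025 M

Sn²⁺/Sn is the cathode, K⁺/K the anode: E°cell = +2.79 V, n = 2.
Overall reaction: Sn²⁺(aq) + 2 K(s) → Sn(s) + 2 K⁺(aq); Q = [K⁺]^2/[Sn²⁺]^1.
From E = E° − (0.0592/n) log Q: log Q = (E° − E)·n/0.0592 = (+2.79 − (+2.815))·2/0.0592 = -0.8446.
So 1·log[Sn²⁺] = 2·log(0.06) − log Q = -2.4437 − (-0.8446) = -1.5991; [Sn²⁺] = 10^(-1.5991) ≈ 0.025 M.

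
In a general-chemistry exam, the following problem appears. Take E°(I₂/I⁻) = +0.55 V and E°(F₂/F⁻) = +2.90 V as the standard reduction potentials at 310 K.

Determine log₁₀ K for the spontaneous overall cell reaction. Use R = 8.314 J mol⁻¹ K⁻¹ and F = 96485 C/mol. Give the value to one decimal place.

76.4

Cathode: F₂/F⁻; anode: I₂/I⁻. E°cell = (+2.90) − (+0.55) = +2.35 V, with n = 2.
ΔG° = −nFE° = −RT ln K, so ln K = nFE°/(RT) = (2)(96485)(+2.35) / ((8.314)(310)) = 175.949.
log₁₀ K = 175.949 / ln 10 = 76.4.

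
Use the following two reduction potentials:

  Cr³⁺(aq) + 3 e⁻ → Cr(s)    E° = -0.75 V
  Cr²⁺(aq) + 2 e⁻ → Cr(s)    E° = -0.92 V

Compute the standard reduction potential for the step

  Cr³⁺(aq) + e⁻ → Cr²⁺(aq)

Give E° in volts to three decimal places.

Sequential free energies add, so n₃E°₃ = n₁E°₁ + n₂E°₂.
With n₃ = 3, and the known step contributing 2×(-0.92) V, the unknown satisfies 1·E° = 3×(-0.75) − 2×(-0.92) = -0.410.
E° = -0.410 / 1 = -0.410 V.

-0.410 V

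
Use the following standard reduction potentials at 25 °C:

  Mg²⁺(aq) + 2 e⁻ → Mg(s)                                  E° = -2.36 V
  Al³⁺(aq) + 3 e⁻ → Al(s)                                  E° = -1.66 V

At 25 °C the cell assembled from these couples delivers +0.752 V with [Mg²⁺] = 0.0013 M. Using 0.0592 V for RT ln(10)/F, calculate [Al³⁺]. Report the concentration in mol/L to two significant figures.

0.020 M

Al³⁺/Al is the cathode, Mg²⁺/Mg the anode: E°cell = +0.70 V, n = 6.
Overall reaction: 2 Al³⁺(aq) + 3 Mg(s) → 2 Al(s) + 3 Mg²⁺(aq); Q = [Mg²⁺]^3/[Al³⁺]^2.
From E = E° − (0.0592/n) log Q: log Q = (E° − E)·n/0.0592 = (+0.70 − (+0.752))·6/0.0592 = -5.2703.
So 2·log[Al³⁺] = 3·log(0.0013) − log Q = -8.6582 − (-5.2703) = -3.3879; log[Al³⁺] = -3.3879 / 2 = -1.6940; [Al³⁺] = 10^(-1.6940) ≈ 0.020 M.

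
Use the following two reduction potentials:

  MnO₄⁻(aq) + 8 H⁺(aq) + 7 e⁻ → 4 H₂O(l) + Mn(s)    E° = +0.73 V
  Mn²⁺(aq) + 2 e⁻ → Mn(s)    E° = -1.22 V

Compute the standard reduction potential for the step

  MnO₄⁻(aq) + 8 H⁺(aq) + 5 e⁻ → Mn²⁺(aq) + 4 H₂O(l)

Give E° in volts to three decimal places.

Sequential free energies add, so n₃E°₃ = n₁E°₁ + n₂E°₂.
With n₃ = 7, and the known step contributing 2×(-1.22) V, the unknown satisfies 5·E° = 7×(+0.73) − 2×(-1.22) = +7.550.
E° = +7.550 / 5 = +1.510 V.

+1.510 V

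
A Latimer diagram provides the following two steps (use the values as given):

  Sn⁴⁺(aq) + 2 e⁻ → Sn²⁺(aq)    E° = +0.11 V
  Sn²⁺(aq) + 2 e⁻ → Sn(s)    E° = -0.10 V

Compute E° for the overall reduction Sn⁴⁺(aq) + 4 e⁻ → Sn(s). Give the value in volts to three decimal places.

Since ΔG° = −nFE° is additive over sequential reductions, n₃E°₃ = n₁E°₁ + n₂E°₂.
E°₃ = (2×+0.11 + 2×-0.10) / 4 = (+0.020) / 4 = +0.005 V.

+0.005 V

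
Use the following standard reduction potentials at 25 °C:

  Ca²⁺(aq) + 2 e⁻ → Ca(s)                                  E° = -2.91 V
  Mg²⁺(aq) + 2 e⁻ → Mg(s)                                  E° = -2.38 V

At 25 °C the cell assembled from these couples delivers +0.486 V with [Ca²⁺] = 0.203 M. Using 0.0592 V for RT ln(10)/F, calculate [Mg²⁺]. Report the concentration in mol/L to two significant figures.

0.0066 M

Mg²⁺/Mg is the cathode, Ca²⁺/Ca the anode: E°cell = +0.53 V, n = 2.
Overall reaction: Mg²⁺(aq) + Ca(s) → Mg(s) + Ca²⁺(aq); Q = [Ca²⁺]^1/[Mg²⁺]^1.
From E = E° − (0.0592/n) log Q: log Q = (E° − E)·n/0.0592 = (+0.53 − (+0.486))·2/0.0592 = 1.4865.
So 1·log[Mg²⁺] = 1·log(0.203) − log Q = -0.6925 − (1.4865) = -2.1790; [Mg²⁺] = 10^(-2.1790) ≈ 0.0066 M.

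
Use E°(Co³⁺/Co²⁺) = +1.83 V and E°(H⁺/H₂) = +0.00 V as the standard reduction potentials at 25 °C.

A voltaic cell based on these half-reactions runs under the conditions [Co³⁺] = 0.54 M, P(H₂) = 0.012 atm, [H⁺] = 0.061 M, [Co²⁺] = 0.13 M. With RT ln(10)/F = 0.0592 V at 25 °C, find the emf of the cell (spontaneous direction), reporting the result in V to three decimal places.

+1.882 V

Co³⁺/Co²⁺ is the cathode (higher E°), H⁺/H₂ the anode: E°cell = +1.83 − (+0.00) = +1.83 V, n = 2.
Overall: 2 Co³⁺(aq) + H₂(g) → 2 Co²⁺(aq) + 2 H⁺(aq)
Q = [Co²⁺]^2·[H⁺]^2 / ([Co³⁺]^2·P(H₂)); log Q = -1.745.
E = E° − (0.0592/n) log Q = +1.83 − (0.0592/2)(-1.745) = +1.882 V.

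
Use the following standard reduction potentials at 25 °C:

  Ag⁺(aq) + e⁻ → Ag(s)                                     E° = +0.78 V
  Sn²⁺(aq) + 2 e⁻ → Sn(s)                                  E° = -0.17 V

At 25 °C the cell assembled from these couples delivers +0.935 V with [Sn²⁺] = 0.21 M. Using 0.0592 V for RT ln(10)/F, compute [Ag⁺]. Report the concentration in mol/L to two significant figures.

0.26 M

Ag⁺/Ag is the cathode, Sn²⁺/Sn the anode: E°cell = +0.95 V, n = 2.
Overall reaction: 2 Ag⁺(aq) + Sn(s) → 2 Ag(s) + Sn²⁺(aq); Q = [Sn²⁺]^1/[Ag⁺]^2.
From E = E° − (0.0592/n) log Q: log Q = (E° − E)·n/0.0592 = (+0.95 − (+0.935))·2/0.0592 = 0.5068.
So 2·log[Ag⁺] = 1·log(0.21) − log Q = -0.6778 − (0.5068) = -1.1846; log[Ag⁺] = -1.1846 / 2 = -0.5923; [Ag⁺] = 10^(-0.5923) ≈ 0.26 M.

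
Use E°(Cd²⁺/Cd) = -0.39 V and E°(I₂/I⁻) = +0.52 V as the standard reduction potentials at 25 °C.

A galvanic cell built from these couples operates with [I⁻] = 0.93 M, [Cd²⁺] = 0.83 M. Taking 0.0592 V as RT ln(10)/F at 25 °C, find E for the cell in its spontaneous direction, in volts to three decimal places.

+0.914 V

I₂/I⁻ is the cathode (higher E°), Cd²⁺/Cd the anode: E°cell = +0.52 − (-0.39) = +0.91 V, n = 2.
Overall: I₂(s) + Cd(s) → 2 I⁻(aq) + Cd²⁺(aq)
Q = [I⁻]^2·[Cd²⁺]; log Q = -0.144.
E = E° − (0.0592/n) log Q = +0.91 − (0.0592/2)(-0.144) = +0.914 V.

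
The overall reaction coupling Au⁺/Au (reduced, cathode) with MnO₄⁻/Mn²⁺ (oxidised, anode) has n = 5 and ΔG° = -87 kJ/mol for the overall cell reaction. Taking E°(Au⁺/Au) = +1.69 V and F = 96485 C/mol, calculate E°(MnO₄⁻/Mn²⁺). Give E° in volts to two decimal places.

+1.51 V

E°cell = −ΔG°/(nF) = −(-87×10³)/((5)(96485)) = +0.180 V.
Since Au⁺/Au is the cathode and MnO₄⁻/Mn²⁺ the anode, E°cell = E°(Au⁺/Au) − E°(MnO₄⁻/Mn²⁺).
So E°(MnO₄⁻/Mn²⁺) = E°(Au⁺/Au) − E°cell = (+1.69) − (+0.180) = +1.51 V.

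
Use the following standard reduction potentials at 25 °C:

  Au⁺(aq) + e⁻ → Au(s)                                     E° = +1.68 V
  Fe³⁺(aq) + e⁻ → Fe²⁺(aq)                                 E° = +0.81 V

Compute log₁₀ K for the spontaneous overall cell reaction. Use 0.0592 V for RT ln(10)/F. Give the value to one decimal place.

Cathode: Au⁺/Au; anode: Fe³⁺/Fe²⁺. E°cell = +0.87 V, n = 1.
log K = nE°cell / 0.0592 = (1)(+0.87) / 0.0592 = 14.7.

14.7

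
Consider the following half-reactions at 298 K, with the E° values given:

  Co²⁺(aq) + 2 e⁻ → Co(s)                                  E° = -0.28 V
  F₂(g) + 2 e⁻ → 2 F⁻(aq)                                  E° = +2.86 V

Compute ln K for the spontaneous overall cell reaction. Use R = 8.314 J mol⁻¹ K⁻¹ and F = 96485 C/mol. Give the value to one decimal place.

Cathode: F₂/F⁻; anode: Co²⁺/Co. E°cell = (+2.86) − (-0.28) = +3.14 V, with n = 2.
ΔG° = −nFE° = −RT ln K, so ln K = nFE°/(RT) = (2)(96485)(+3.14) / ((8.314)(298)) = 244.564.

244.6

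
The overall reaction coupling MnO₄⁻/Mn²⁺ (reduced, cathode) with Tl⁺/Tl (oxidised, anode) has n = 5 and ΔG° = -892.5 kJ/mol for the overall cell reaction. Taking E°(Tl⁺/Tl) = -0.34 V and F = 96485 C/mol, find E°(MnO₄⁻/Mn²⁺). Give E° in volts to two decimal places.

E°cell = −ΔG°/(nF) = −(-892.5×10³)/((5)(96485)) = +1.850 V.
Since MnO₄⁻/Mn²⁺ is the cathode and Tl⁺/Tl the anode, E°cell = E°(MnO₄⁻/Mn²⁺) − E°(Tl⁺/Tl).
So E°(MnO₄⁻/Mn²⁺) = E°cell + E°(Tl⁺/Tl) = +1.850 + (-0.34) = +1.51 V.

+1.51 V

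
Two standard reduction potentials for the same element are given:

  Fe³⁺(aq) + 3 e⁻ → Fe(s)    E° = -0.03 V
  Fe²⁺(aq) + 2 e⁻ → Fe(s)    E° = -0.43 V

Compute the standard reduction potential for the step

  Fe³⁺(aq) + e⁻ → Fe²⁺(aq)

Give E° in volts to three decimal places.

+0.770 V

Sequential free energies add, so n₃E°₃ = n₁E°₁ + n₂E°₂.
With n₃ = 3, and the known step contributing 2×(-0.43) V, the unknown satisfies 1·E° = 3×(-0.03) − 2×(-0.43) = +0.770.
E° = +0.770 / 1 = +0.770 V.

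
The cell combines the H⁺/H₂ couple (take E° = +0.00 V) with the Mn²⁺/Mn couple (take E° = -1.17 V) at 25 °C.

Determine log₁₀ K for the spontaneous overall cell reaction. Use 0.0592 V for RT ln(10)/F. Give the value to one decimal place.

Cathode: H⁺/H₂; anode: Mn²⁺/Mn. E°cell = +1.17 V, n = 2.
log K = nE°cell / 0.0592 = (2)(+1.17) / 0.0592 = 39.5.

39.5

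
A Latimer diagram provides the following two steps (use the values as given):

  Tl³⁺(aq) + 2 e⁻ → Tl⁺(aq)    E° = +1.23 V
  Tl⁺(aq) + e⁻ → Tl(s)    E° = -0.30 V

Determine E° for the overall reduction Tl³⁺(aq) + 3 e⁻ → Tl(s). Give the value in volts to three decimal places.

+0.720 V

Since ΔG° = −nFE° is additive over sequential reductions, n₃E°₃ = n₁E°₁ + n₂E°₂.
E°₃ = (2×+1.23 + 1×-0.30) / 3 = (+2.160) / 3 = +0.720 V.
Simply averaging or adding the two E° values would be wrong; the electron-weighted sum is required.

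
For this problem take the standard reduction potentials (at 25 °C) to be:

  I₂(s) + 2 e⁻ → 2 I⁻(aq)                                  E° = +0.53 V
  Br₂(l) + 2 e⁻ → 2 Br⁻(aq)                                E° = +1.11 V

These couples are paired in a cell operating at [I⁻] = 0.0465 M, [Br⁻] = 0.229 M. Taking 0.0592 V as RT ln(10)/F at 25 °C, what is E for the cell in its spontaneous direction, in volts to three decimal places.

+0.539 V

Br₂/Br⁻ is the cathode (higher E°), I₂/I⁻ the anode: E°cell = +1.11 − (+0.53) = +0.58 V, n = 2.
Overall: Br₂(l) + 2 I⁻(aq) → 2 Br⁻(aq) + I₂(s)
Q = [Br⁻]^2 / ([I⁻]^2); log Q = 1.385.
E = E° − (0.0592/n) log Q = +0.58 − (0.0592/2)(1.385) = +0.539 V.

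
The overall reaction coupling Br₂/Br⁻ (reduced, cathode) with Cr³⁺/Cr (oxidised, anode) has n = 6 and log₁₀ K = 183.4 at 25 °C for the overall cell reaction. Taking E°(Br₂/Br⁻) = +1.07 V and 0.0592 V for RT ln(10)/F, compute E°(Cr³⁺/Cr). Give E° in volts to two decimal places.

E°cell = (0.0592/n)·log K = (0.0592/6)(183.4) = +1.810 V.
Since Br₂/Br⁻ is the cathode and Cr³⁺/Cr the anode, E°cell = E°(Br₂/Br⁻) − E°(Cr³⁺/Cr).
So E°(Cr³⁺/Cr) = E°(Br₂/Br⁻) − E°cell = (+1.07) − (+1.810) = -0.74 V.

-0.74 V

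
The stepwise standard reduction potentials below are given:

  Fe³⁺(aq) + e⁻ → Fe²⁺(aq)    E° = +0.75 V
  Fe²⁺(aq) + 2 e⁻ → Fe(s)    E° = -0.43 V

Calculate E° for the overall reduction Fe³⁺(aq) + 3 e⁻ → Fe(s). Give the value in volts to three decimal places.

-0.037 V

Since ΔG° = −nFE° is additive over sequential reductions, n₃E°₃ = n₁E°₁ + n₂E°₂.
E°₃ = (1×+0.75 + 2×-0.43) / 3 = (-0.110) / 3 = -0.037 V.
Simply averaging or adding the two E° values would be wrong; the electron-weighted sum is required.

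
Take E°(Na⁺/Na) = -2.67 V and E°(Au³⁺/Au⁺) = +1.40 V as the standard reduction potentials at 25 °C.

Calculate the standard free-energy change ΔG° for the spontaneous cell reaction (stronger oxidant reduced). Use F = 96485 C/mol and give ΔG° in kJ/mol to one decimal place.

-785.4 kJ/mol

Au³⁺/Au⁺ (E° = +1.40 V) is the cathode; Na⁺/Na (E° = -2.67 V) is the anode, so E°cell = +4.07 V.
Balancing electrons gives n = 2 (lcm of 2 and 1).
ΔG° = −nFE° = −(2)(96485)(+4.07) = -785,388 J = -785.4 kJ/mol.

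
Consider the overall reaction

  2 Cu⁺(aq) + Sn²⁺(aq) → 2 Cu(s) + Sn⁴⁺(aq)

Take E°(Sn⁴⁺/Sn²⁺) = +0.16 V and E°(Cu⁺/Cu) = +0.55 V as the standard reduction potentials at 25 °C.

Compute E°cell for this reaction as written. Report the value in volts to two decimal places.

+0.39 V

The Cu⁺/Cu couple has the higher reduction potential, so it is the cathode; Sn⁴⁺/Sn²⁺ is oxidised at the anode.
E°cell = E°(cathode) − E°(anode) = (+0.55) − (+0.16) = +0.39 V.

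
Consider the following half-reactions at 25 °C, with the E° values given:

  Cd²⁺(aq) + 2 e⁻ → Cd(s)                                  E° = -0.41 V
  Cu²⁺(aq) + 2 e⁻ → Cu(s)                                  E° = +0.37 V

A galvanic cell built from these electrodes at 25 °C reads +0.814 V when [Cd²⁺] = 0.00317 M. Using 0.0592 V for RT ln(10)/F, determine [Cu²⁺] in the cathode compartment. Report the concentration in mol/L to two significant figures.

0.045 M

Cu²⁺/Cu is the cathode, Cd²⁺/Cd the anode: E°cell = +0.78 V, n = 2.
Overall reaction: Cu²⁺(aq) + Cd(s) → Cu(s) + Cd²⁺(aq); Q = [Cd²⁺]^1/[Cu²⁺]^1.
From E = E° − (0.0592/n) log Q: log Q = (E° − E)·n/0.0592 = (+0.78 − (+0.814))·2/0.0592 = -1.1486.
So 1·log[Cu²⁺] = 1·log(0.00317) − log Q = -2.4989 − (-1.1486) = -1.3503; [Cu²⁺] = 10^(-1.3503) ≈ 0.045 M.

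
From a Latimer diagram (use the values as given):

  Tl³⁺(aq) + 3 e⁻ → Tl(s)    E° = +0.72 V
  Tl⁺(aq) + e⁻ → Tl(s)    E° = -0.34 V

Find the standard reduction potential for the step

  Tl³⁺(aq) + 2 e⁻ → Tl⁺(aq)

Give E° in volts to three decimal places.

Sequential free energies add, so n₃E°₃ = n₁E°₁ + n₂E°₂.
With n₃ = 3, and the known step contributing 1×(-0.34) V, the unknown satisfies 2·E° = 3×(+0.72) − 1×(-0.34) = +2.500.
E° = +2.500 / 2 = +1.250 V.

+1.250 V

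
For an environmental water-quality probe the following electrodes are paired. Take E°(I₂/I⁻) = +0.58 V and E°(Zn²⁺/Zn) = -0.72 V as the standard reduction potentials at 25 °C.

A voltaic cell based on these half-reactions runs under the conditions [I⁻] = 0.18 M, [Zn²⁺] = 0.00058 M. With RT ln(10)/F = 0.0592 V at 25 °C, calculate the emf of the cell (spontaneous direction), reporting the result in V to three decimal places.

+1.440 V

I₂/I⁻ is the cathode (higher E°), Zn²⁺/Zn the anode: E°cell = +0.58 − (-0.72) = +1.30 V, n = 2.
Overall: I₂(s) + Zn(s) → 2 I⁻(aq) + Zn²⁺(aq)
Q = [I⁻]^2·[Zn²⁺]; log Q = -4.726.
E = E° − (0.0592/n) log Q = +1.30 − (0.0592/2)(-4.726) = +1.440 V.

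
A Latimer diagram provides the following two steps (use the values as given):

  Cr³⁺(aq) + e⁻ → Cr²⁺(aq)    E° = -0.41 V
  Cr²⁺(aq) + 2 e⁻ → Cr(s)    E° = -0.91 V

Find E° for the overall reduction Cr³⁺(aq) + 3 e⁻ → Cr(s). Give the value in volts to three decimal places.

-0.743 V

Adding the free-energy changes (−nFE°) of the two steps gives −n₃FE°₃ = −n₁FE°₁ − n₂FE°₂.
E°₃ = (1×-0.41 + 2×-0.91) / 3 = (-2.230) / 3 = -0.743 V.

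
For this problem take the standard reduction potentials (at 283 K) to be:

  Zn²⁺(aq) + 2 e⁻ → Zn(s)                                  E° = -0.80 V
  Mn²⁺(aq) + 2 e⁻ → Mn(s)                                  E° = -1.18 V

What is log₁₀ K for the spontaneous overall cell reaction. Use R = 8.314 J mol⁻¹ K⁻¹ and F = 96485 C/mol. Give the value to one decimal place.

13.5

Cathode: Zn²⁺/Zn; anode: Mn²⁺/Mn. E°cell = (-0.80) − (-1.18) = +0.38 V, with n = 2.
ΔG° = −nFE° = −RT ln K, so ln K = nFE°/(RT) = (2)(96485)(+0.38) / ((8.314)(283)) = 31.166.
log₁₀ K = 31.166 / ln 10 = 13.5.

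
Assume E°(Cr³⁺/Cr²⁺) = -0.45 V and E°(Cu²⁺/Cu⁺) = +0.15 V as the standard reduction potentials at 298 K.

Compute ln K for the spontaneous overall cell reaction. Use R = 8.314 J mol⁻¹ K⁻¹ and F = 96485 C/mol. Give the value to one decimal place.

Cathode: Cu²⁺/Cu⁺; anode: Cr³⁺/Cr²⁺. E°cell = (+0.15) − (-0.45) = +0.60 V, with n = 1.
ΔG° = −nFE° = −RT ln K, so ln K = nFE°/(RT) = (1)(96485)(+0.60) / ((8.314)(298)) = 23.366.

23.4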